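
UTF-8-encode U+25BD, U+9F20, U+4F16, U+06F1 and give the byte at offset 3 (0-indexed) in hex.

U+25BD → 3-byte form E2 96 BD at offsets 0–2.
U+9F20 → 3-byte form E9 BC A0 at offsets 3–5.
Offset 3 falls in char 2's range; it's byte 1 of E9 BC A0 = 0xE9.

0xE9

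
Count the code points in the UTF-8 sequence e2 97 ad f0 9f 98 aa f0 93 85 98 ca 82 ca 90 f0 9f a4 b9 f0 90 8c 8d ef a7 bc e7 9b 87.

Byte at offset 0: 0xE2 = 11100010 → 3-byte char (#1). Advance 3.
Byte at offset 3: 0xF0 = 11110000 → 4-byte char (#2). Advance 4.
Byte at offset 7: 0xF0 = 11110000 → 4-byte char (#3). Advance 4.
Byte at offset 11: 0xCA = 11001010 → 2-byte char (#4). Advance 2.
Byte at offset 13: 0xCA = 11001010 → 2-byte char (#5). Advance 2.
Byte at offset 15: 0xF0 = 11110000 → 4-byte char (#6). Advance 4.
Byte at offset 19: 0xF0 = 11110000 → 4-byte char (#7). Advance 4.
Byte at offset 23: 0xEF = 11101111 → 3-byte char (#8). Advance 3.
Byte at offset 26: 0xE7 = 11100111 → 3-byte char (#9). Advance 3.
Reached end at offset 29 after 9 code points.

9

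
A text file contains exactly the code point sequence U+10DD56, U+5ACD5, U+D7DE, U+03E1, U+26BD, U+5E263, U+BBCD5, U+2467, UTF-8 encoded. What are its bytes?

U+10DD56: 4-byte form → F4 8D B5 96.
U+5ACD5: 4-byte form → F1 9A B3 95.
U+D7DE: 3-byte form → ED 9F 9E.
U+03E1: 2-byte form → CF A1.
U+26BD: 3-byte form → E2 9A BD.
U+5E263: 4-byte form → F1 9E 89 A3.
U+BBCD5: 4-byte form → F2 BB B3 95.
U+2467: 3-byte form → E2 91 A7.
Concatenated (27 bytes): F4 8D B5 96 F1 9A B3 95 ED 9F 9E CF A1 E2 9A BD F1 9E 89 A3 F2 BB B3 95 E2 91 A7.

F4 8D B5 96 F1 9A B3 95 ED 9F 9E CF A1 E2 9A BD F1 9E 89 A3 F2 BB B3 95 E2 91 A7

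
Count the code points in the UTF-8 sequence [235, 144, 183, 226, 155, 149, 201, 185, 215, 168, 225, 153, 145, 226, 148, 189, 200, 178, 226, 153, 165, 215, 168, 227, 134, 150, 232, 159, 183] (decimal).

Byte at offset 0: 0xEB = 11101011 → 3-byte char (#1). Advance 3.
Byte at offset 3: 0xE2 = 11100010 → 3-byte char (#2). Advance 3.
Byte at offset 6: 0xC9 = 11001001 → 2-byte char (#3). Advance 2.
Byte at offset 8: 0xD7 = 11010111 → 2-byte char (#4). Advance 2.
Byte at offset 10: 0xE1 = 11100001 → 3-byte char (#5). Advance 3.
Byte at offset 13: 0xE2 = 11100010 → 3-byte char (#6). Advance 3.
Byte at offset 16: 0xC8 = 11001000 → 2-byte char (#7). Advance 2.
Byte at offset 18: 0xE2 = 11100010 → 3-byte char (#8). Advance 3.
Byte at offset 21: 0xD7 = 11010111 → 2-byte char (#9). Advance 2.
Byte at offset 23: 0xE3 = 11100011 → 3-byte char (#10). Advance 3.
Byte at offset 26: 0xE8 = 11101000 → 3-byte char (#11). Advance 3.
Reached end at offset 29 after 11 code points.

11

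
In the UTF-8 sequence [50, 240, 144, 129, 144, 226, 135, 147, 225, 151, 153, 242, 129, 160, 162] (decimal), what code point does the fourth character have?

Offset 0: leading byte 0x32 = 00110010 → 1-byte char #1 = 32.
Offset 1: leading byte 0xF0 = 11110000 → 4-byte char #2 = F0 90 81 90.
Offset 5: leading byte 0xE2 = 11100010 → 3-byte char #3 = E2 87 93.
Offset 8: leading byte 0xE1 = 11100001 → 3-byte char #4 = E1 97 99.
Leading byte 0xE1 = 11100001 matches 1110xxxx → 3-byte sequence.
Byte 1: 0xE1 = 11100001, payload 0001 (4 bits).
Byte 2: 0x97 = 10010111 (10xxxxxx ✓), payload 010111.
Byte 3: 0x99 = 10011001 (10xxxxxx ✓), payload 011001.
Concatenate: 0001010111011001 = 0x15D9 (16 bits → U+15D9).

U+15D9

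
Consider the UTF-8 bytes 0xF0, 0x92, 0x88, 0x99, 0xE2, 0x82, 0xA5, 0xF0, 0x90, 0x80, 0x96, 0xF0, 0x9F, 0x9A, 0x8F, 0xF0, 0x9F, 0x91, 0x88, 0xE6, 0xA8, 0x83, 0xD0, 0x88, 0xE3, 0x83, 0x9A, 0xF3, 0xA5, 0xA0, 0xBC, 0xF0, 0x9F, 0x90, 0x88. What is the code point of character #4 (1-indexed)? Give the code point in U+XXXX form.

U+1F68F

Offset 0: leading byte 0xF0 = 11110000 → 4-byte char #1 = F0 92 88 99.
Offset 4: leading byte 0xE2 = 11100010 → 3-byte char #2 = E2 82 A5.
Offset 7: leading byte 0xF0 = 11110000 → 4-byte char #3 = F0 90 80 96.
Offset 11: leading byte 0xF0 = 11110000 → 4-byte char #4 = F0 9F 9A 8F.
Leading byte 0xF0 = 11110000 matches 11110xxx → 4-byte sequence.
Byte 1: 0xF0 = 11110000, payload 000 (3 bits).
Byte 2: 0x9F = 10011111 (10xxxxxx ✓), payload 011111.
Byte 3: 0x9A = 10011010 (10xxxxxx ✓), payload 011010.
Byte 4: 0x8F = 10001111 (10xxxxxx ✓), payload 001111.
Concatenate: 000011111011010001111 = 0x1F68F (21 bits → U+1F68F).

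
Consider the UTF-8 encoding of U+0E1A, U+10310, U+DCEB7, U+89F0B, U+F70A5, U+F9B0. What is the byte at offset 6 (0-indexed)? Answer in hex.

0x90

U+0E1A → 3-byte form E0 B8 9A at offsets 0–2.
U+10310 → 4-byte form F0 90 8C 90 at offsets 3–6.
Offset 6 falls in char 2's range; it's byte 4 of F0 90 8C 90 = 0x90.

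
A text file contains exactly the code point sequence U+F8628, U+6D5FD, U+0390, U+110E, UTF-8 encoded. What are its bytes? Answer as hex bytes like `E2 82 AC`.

U+F8628: 4-byte form → F3 B8 98 A8.
U+6D5FD: 4-byte form → F1 AD 97 BD.
U+0390: 2-byte form → CE 90.
U+110E: 3-byte form → E1 84 8E.
Concatenated (13 bytes): F3 B8 98 A8 F1 AD 97 BD CE 90 E1 84 8E.

F3 B8 98 A8 F1 AD 97 BD CE 90 E1 84 8E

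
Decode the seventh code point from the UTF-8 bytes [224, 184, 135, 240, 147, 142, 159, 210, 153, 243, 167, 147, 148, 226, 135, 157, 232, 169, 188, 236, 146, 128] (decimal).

U+C480

Offset 0: leading byte 0xE0 = 11100000 → 3-byte char #1 = E0 B8 87.
Offset 3: leading byte 0xF0 = 11110000 → 4-byte char #2 = F0 93 8E 9F.
Offset 7: leading byte 0xD2 = 11010010 → 2-byte char #3 = D2 99.
Offset 9: leading byte 0xF3 = 11110011 → 4-byte char #4 = F3 A7 93 94.
Offset 13: leading byte 0xE2 = 11100010 → 3-byte char #5 = E2 87 9D.
Offset 16: leading byte 0xE8 = 11101000 → 3-byte char #6 = E8 A9 BC.
Offset 19: leading byte 0xEC = 11101100 → 3-byte char #7 = EC 92 80.
Leading byte 0xEC = 11101100 matches 1110xxxx → 3-byte sequence.
Byte 1: 0xEC = 11101100, payload 1100 (4 bits).
Byte 2: 0x92 = 10010010 (10xxxxxx ✓), payload 010010.
Byte 3: 0x80 = 10000000 (10xxxxxx ✓), payload 000000.
Concatenate: 1100010010000000 = 0xC480 (16 bits → U+C480).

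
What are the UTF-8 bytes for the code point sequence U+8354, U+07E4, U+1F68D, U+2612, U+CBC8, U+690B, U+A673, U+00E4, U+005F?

E8 8D 94 DF A4 F0 9F 9A 8D E2 98 92 EC AF 88 E6 A4 8B EA 99 B3 C3 A4 5F

U+8354: 3-byte form → E8 8D 94.
U+07E4: 2-byte form → DF A4.
U+1F68D: 4-byte form → F0 9F 9A 8D.
U+2612: 3-byte form → E2 98 92.
U+CBC8: 3-byte form → EC AF 88.
U+690B: 3-byte form → E6 A4 8B.
U+A673: 3-byte form → EA 99 B3.
U+00E4: 2-byte form → C3 A4.
U+005F: 1-byte form → 5F.
Concatenated (24 bytes): E8 8D 94 DF A4 F0 9F 9A 8D E2 98 92 EC AF 88 E6 A4 8B EA 99 B3 C3 A4 5F.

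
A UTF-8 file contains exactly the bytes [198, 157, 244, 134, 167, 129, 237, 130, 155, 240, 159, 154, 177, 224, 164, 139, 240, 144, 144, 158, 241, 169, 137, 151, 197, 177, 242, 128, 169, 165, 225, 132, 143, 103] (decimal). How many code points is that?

Byte at offset 0: 0xC6 = 11000110 → 2-byte char (#1). Advance 2.
Byte at offset 2: 0xF4 = 11110100 → 4-byte char (#2). Advance 4.
Byte at offset 6: 0xED = 11101101 → 3-byte char (#3). Advance 3.
Byte at offset 9: 0xF0 = 11110000 → 4-byte char (#4). Advance 4.
Byte at offset 13: 0xE0 = 11100000 → 3-byte char (#5). Advance 3.
Byte at offset 16: 0xF0 = 11110000 → 4-byte char (#6). Advance 4.
Byte at offset 20: 0xF1 = 11110001 → 4-byte char (#7). Advance 4.
Byte at offset 24: 0xC5 = 11000101 → 2-byte char (#8). Advance 2.
Byte at offset 26: 0xF2 = 11110010 → 4-byte char (#9). Advance 4.
Byte at offset 30: 0xE1 = 11100001 → 3-byte char (#10). Advance 3.
Byte at offset 33: 0x67 = 01100111 → 1-byte char (#11). Advance 1.
Reached end at offset 34 after 11 code points.

11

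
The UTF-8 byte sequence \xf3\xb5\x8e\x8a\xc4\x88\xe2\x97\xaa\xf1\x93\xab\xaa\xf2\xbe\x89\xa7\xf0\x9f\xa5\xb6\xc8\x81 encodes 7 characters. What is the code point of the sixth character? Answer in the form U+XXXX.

U+1F976

Offset 0: leading byte 0xF3 = 11110011 → 4-byte char #1 = F3 B5 8E 8A.
Offset 4: leading byte 0xC4 = 11000100 → 2-byte char #2 = C4 88.
Offset 6: leading byte 0xE2 = 11100010 → 3-byte char #3 = E2 97 AA.
Offset 9: leading byte 0xF1 = 11110001 → 4-byte char #4 = F1 93 AB AA.
Offset 13: leading byte 0xF2 = 11110010 → 4-byte char #5 = F2 BE 89 A7.
Offset 17: leading byte 0xF0 = 11110000 → 4-byte char #6 = F0 9F A5 B6.
Leading byte 0xF0 = 11110000 matches 11110xxx → 4-byte sequence.
Byte 1: 0xF0 = 11110000, payload 000 (3 bits).
Byte 2: 0x9F = 10011111 (10xxxxxx ✓), payload 011111.
Byte 3: 0xA5 = 10100101 (10xxxxxx ✓), payload 100101.
Byte 4: 0xB6 = 10110110 (10xxxxxx ✓), payload 110110.
Concatenate: 000011111100101110110 = 0x1F976 (21 bits → U+1F976).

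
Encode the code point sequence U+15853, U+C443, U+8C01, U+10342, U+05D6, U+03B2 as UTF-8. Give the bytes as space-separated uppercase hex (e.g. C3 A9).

F0 95 A1 93 EC 91 83 E8 B0 81 F0 90 8D 82 D7 96 CE B2

U+15853: 4-byte form → F0 95 A1 93.
U+C443: 3-byte form → EC 91 83.
U+8C01: 3-byte form → E8 B0 81.
U+10342: 4-byte form → F0 90 8D 82.
U+05D6: 2-byte form → D7 96.
U+03B2: 2-byte form → CE B2.
Concatenated (18 bytes): F0 95 A1 93 EC 91 83 E8 B0 81 F0 90 8D 82 D7 96 CE B2.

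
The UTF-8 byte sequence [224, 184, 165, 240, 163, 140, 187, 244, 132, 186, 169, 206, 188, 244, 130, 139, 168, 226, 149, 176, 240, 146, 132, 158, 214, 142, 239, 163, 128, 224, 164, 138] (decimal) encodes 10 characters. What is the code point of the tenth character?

U+090A

Offset 0: leading byte 0xE0 = 11100000 → 3-byte char #1 = E0 B8 A5.
Offset 3: leading byte 0xF0 = 11110000 → 4-byte char #2 = F0 A3 8C BB.
Offset 7: leading byte 0xF4 = 11110100 → 4-byte char #3 = F4 84 BA A9.
Offset 11: leading byte 0xCE = 11001110 → 2-byte char #4 = CE BC.
Offset 13: leading byte 0xF4 = 11110100 → 4-byte char #5 = F4 82 8B A8.
Offset 17: leading byte 0xE2 = 11100010 → 3-byte char #6 = E2 95 B0.
Offset 20: leading byte 0xF0 = 11110000 → 4-byte char #7 = F0 92 84 9E.
Offset 24: leading byte 0xD6 = 11010110 → 2-byte char #8 = D6 8E.
Offset 26: leading byte 0xEF = 11101111 → 3-byte char #9 = EF A3 80.
Offset 29: leading byte 0xE0 = 11100000 → 3-byte char #10 = E0 A4 8A.
Leading byte 0xE0 = 11100000 matches 1110xxxx → 3-byte sequence.
Byte 1: 0xE0 = 11100000, payload 0000 (4 bits).
Byte 2: 0xA4 = 10100100 (10xxxxxx ✓), payload 100100.
Byte 3: 0x8A = 10001010 (10xxxxxx ✓), payload 001010.
Concatenate: 0000100100001010 = 0x90A (16 bits → U+090A).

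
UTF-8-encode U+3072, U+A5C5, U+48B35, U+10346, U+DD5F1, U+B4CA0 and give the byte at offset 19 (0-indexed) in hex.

0xB4

U+3072 → 3-byte form E3 81 B2 at offsets 0–2.
U+A5C5 → 3-byte form EA 97 85 at offsets 3–5.
U+48B35 → 4-byte form F1 88 AC B5 at offsets 6–9.
U+10346 → 4-byte form F0 90 8D 86 at offsets 10–13.
U+DD5F1 → 4-byte form F3 9D 97 B1 at offsets 14–17.
U+B4CA0 → 4-byte form F2 B4 B2 A0 at offsets 18–21.
Offset 19 falls in char 6's range; it's byte 2 of F2 B4 B2 A0 = 0xB4.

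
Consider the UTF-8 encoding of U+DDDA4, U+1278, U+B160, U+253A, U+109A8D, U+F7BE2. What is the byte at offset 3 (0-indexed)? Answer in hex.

U+DDDA4 → 4-byte form F3 9D B6 A4 at offsets 0–3.
Offset 3 falls in char 1's range; it's byte 4 of F3 9D B6 A4 = 0xA4.

0xA4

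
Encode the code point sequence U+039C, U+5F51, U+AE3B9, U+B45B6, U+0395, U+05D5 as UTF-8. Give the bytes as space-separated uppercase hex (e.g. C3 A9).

U+039C: 2-byte form → CE 9C.
U+5F51: 3-byte form → E5 BD 91.
U+AE3B9: 4-byte form → F2 AE 8E B9.
U+B45B6: 4-byte form → F2 B4 96 B6.
U+0395: 2-byte form → CE 95.
U+05D5: 2-byte form → D7 95.
Concatenated (17 bytes): CE 9C E5 BD 91 F2 AE 8E B9 F2 B4 96 B6 CE 95 D7 95.

CE 9C E5 BD 91 F2 AE 8E B9 F2 B4 96 B6 CE 95 D7 95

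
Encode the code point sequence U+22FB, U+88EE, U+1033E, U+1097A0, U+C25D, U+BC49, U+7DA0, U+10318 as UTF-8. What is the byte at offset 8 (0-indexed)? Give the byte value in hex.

0x8C

U+22FB → 3-byte form E2 8B BB at offsets 0–2.
U+88EE → 3-byte form E8 A3 AE at offsets 3–5.
U+1033E → 4-byte form F0 90 8C BE at offsets 6–9.
Offset 8 falls in char 3's range; it's byte 3 of F0 90 8C BE = 0x8C.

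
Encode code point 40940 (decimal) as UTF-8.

E9 BF AC

U+9FEC = 0x9FEC = 40940 decimal. In range U+0800–U+FFFF → 3-byte form: 1110xxxx 10xxxxxx 10xxxxxx.
Binary (16 bits): 1001111111101100.
Split 4+6+6: 1001 | 111111 | 101100.
Byte 1: 11101001 = 0xE9.
Byte 2: 10111111 = 0xBF.
Byte 3: 10101100 = 0xAC.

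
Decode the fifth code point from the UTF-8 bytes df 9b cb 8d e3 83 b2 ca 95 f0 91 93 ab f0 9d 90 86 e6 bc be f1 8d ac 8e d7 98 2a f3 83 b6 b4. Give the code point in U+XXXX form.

Offset 0: leading byte 0xDF = 11011111 → 2-byte char #1 = DF 9B.
Offset 2: leading byte 0xCB = 11001011 → 2-byte char #2 = CB 8D.
Offset 4: leading byte 0xE3 = 11100011 → 3-byte char #3 = E3 83 B2.
Offset 7: leading byte 0xCA = 11001010 → 2-byte char #4 = CA 95.
Offset 9: leading byte 0xF0 = 11110000 → 4-byte char #5 = F0 91 93 AB.
Leading byte 0xF0 = 11110000 matches 11110xxx → 4-byte sequence.
Byte 1: 0xF0 = 11110000, payload 000 (3 bits).
Byte 2: 0x91 = 10010001 (10xxxxxx ✓), payload 010001.
Byte 3: 0x93 = 10010011 (10xxxxxx ✓), payload 010011.
Byte 4: 0xAB = 10101011 (10xxxxxx ✓), payload 101011.
Concatenate: 000010001010011101011 = 0x114EB (21 bits → U+114EB).

U+114EB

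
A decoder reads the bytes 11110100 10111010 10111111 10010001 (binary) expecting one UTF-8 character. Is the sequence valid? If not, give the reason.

invalid (encodes a value above U+10FFFF)

Leading byte 0xF4 = 11110100 → 4-byte form.
Payload = 0x13AFD1, which exceeds U+10FFFF, the maximum Unicode code point. (Leading bytes F5–FF, or F4 followed by ≥ 0x90, are invalid.)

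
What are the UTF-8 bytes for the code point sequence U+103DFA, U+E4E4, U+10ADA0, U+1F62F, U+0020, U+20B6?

U+103DFA: 4-byte form → F4 83 B7 BA.
U+E4E4: 3-byte form → EE 93 A4.
U+10ADA0: 4-byte form → F4 8A B6 A0.
U+1F62F: 4-byte form → F0 9F 98 AF.
U+0020: 1-byte form → 20.
U+20B6: 3-byte form → E2 82 B6.
Concatenated (19 bytes): F4 83 B7 BA EE 93 A4 F4 8A B6 A0 F0 9F 98 AF 20 E2 82 B6.

F4 83 B7 BA EE 93 A4 F4 8A B6 A0 F0 9F 98 AF 20 E2 82 B6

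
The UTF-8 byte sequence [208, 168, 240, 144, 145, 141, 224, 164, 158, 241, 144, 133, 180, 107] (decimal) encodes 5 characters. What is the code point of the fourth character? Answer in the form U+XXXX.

Offset 0: leading byte 0xD0 = 11010000 → 2-byte char #1 = D0 A8.
Offset 2: leading byte 0xF0 = 11110000 → 4-byte char #2 = F0 90 91 8D.
Offset 6: leading byte 0xE0 = 11100000 → 3-byte char #3 = E0 A4 9E.
Offset 9: leading byte 0xF1 = 11110001 → 4-byte char #4 = F1 90 85 B4.
Leading byte 0xF1 = 11110001 matches 11110xxx → 4-byte sequence.
Byte 1: 0xF1 = 11110001, payload 001 (3 bits).
Byte 2: 0x90 = 10010000 (10xxxxxx ✓), payload 010000.
Byte 3: 0x85 = 10000101 (10xxxxxx ✓), payload 000101.
Byte 4: 0xB4 = 10110100 (10xxxxxx ✓), payload 110100.
Concatenate: 001010000000101110100 = 0x50174 (21 bits → U+50174).

U+50174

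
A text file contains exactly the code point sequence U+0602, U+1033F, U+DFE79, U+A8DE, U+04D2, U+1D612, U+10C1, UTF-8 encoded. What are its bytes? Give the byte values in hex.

U+0602: 2-byte form → D8 82.
U+1033F: 4-byte form → F0 90 8C BF.
U+DFE79: 4-byte form → F3 9F B9 B9.
U+A8DE: 3-byte form → EA A3 9E.
U+04D2: 2-byte form → D3 92.
U+1D612: 4-byte form → F0 9D 98 92.
U+10C1: 3-byte form → E1 83 81.
Concatenated (22 bytes): D8 82 F0 90 8C BF F3 9F B9 B9 EA A3 9E D3 92 F0 9D 98 92 E1 83 81.

D8 82 F0 90 8C BF F3 9F B9 B9 EA A3 9E D3 92 F0 9D 98 92 E1 83 81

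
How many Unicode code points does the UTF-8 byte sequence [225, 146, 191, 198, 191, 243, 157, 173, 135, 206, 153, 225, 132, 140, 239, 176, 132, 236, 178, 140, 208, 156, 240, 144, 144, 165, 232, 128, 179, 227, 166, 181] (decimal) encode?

Byte at offset 0: 0xE1 = 11100001 → 3-byte char (#1). Advance 3.
Byte at offset 3: 0xC6 = 11000110 → 2-byte char (#2). Advance 2.
Byte at offset 5: 0xF3 = 11110011 → 4-byte char (#3). Advance 4.
Byte at offset 9: 0xCE = 11001110 → 2-byte char (#4). Advance 2.
Byte at offset 11: 0xE1 = 11100001 → 3-byte char (#5). Advance 3.
Byte at offset 14: 0xEF = 11101111 → 3-byte char (#6). Advance 3.
Byte at offset 17: 0xEC = 11101100 → 3-byte char (#7). Advance 3.
Byte at offset 20: 0xD0 = 11010000 → 2-byte char (#8). Advance 2.
Byte at offset 22: 0xF0 = 11110000 → 4-byte char (#9). Advance 4.
Byte at offset 26: 0xE8 = 11101000 → 3-byte char (#10). Advance 3.
Byte at offset 29: 0xE3 = 11100011 → 3-byte char (#11). Advance 3.
Reached end at offset 32 after 11 code points.

11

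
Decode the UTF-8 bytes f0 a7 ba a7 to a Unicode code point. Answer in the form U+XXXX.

U+27EA7

Leading byte 0xF0 = 11110000 matches 11110xxx → 4-byte sequence.
Byte 1: 0xF0 = 11110000, payload 000 (3 bits).
Byte 2: 0xA7 = 10100111 (10xxxxxx ✓), payload 100111.
Byte 3: 0xBA = 10111010 (10xxxxxx ✓), payload 111010.
Byte 4: 0xA7 = 10100111 (10xxxxxx ✓), payload 100111.
Concatenate: 000100111111010100111 = 0x27EA7 (21 bits → U+27EA7).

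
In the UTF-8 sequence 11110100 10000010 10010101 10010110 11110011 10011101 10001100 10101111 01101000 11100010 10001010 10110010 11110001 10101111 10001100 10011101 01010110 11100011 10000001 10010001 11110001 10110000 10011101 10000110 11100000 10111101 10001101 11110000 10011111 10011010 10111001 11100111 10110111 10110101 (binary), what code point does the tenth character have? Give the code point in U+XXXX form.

Offset 0: leading byte 0xF4 = 11110100 → 4-byte char #1 = F4 82 95 96.
Offset 4: leading byte 0xF3 = 11110011 → 4-byte char #2 = F3 9D 8C AF.
Offset 8: leading byte 0x68 = 01101000 → 1-byte char #3 = 68.
Offset 9: leading byte 0xE2 = 11100010 → 3-byte char #4 = E2 8A B2.
Offset 12: leading byte 0xF1 = 11110001 → 4-byte char #5 = F1 AF 8C 9D.
Offset 16: leading byte 0x56 = 01010110 → 1-byte char #6 = 56.
Offset 17: leading byte 0xE3 = 11100011 → 3-byte char #7 = E3 81 91.
Offset 20: leading byte 0xF1 = 11110001 → 4-byte char #8 = F1 B0 9D 86.
Offset 24: leading byte 0xE0 = 11100000 → 3-byte char #9 = E0 BD 8D.
Offset 27: leading byte 0xF0 = 11110000 → 4-byte char #10 = F0 9F 9A B9.
Leading byte 0xF0 = 11110000 matches 11110xxx → 4-byte sequence.
Byte 1: 0xF0 = 11110000, payload 000 (3 bits).
Byte 2: 0x9F = 10011111 (10xxxxxx ✓), payload 011111.
Byte 3: 0x9A = 10011010 (10xxxxxx ✓), payload 011010.
Byte 4: 0xB9 = 10111001 (10xxxxxx ✓), payload 111001.
Concatenate: 000011111011010111001 = 0x1F6B9 (21 bits → U+1F6B9).

U+1F6B9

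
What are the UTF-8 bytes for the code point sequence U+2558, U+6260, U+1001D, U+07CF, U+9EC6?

E2 95 98 E6 89 A0 F0 90 80 9D DF 8F E9 BB 86

U+2558: 3-byte form → E2 95 98.
U+6260: 3-byte form → E6 89 A0.
U+1001D: 4-byte form → F0 90 80 9D.
U+07CF: 2-byte form → DF 8F.
U+9EC6: 3-byte form → E9 BB 86.
Concatenated (15 bytes): E2 95 98 E6 89 A0 F0 90 80 9D DF 8F E9 BB 86.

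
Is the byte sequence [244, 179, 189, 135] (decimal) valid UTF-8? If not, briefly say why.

invalid (encodes a value above U+10FFFF)

Leading byte 0xF4 = 11110100 → 4-byte form.
Payload = 0x133F47, which exceeds U+10FFFF, the maximum Unicode code point. (Leading bytes F5–FF, or F4 followed by ≥ 0x90, are invalid.)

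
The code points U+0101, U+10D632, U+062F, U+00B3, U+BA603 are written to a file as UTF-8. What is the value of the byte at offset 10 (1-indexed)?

1-indexed offset 10 is 0-indexed offset 9.
U+0101 → 2-byte form C4 81 at offsets 0–1.
U+10D632 → 4-byte form F4 8D 98 B2 at offsets 2–5.
U+062F → 2-byte form D8 AF at offsets 6–7.
U+00B3 → 2-byte form C2 B3 at offsets 8–9.
Offset 9 falls in char 4's range; it's byte 2 of C2 B3 = 0xB3.

0xB3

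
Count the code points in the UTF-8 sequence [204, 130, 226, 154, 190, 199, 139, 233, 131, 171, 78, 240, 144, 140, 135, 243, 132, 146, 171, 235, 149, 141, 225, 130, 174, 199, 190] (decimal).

10

Byte at offset 0: 0xCC = 11001100 → 2-byte char (#1). Advance 2.
Byte at offset 2: 0xE2 = 11100010 → 3-byte char (#2). Advance 3.
Byte at offset 5: 0xC7 = 11000111 → 2-byte char (#3). Advance 2.
Byte at offset 7: 0xE9 = 11101001 → 3-byte char (#4). Advance 3.
Byte at offset 10: 0x4E = 01001110 → 1-byte char (#5). Advance 1.
Byte at offset 11: 0xF0 = 11110000 → 4-byte char (#6). Advance 4.
Byte at offset 15: 0xF3 = 11110011 → 4-byte char (#7). Advance 4.
Byte at offset 19: 0xEB = 11101011 → 3-byte char (#8). Advance 3.
Byte at offset 22: 0xE1 = 11100001 → 3-byte char (#9). Advance 3.
Byte at offset 25: 0xC7 = 11000111 → 2-byte char (#10). Advance 2.
Reached end at offset 27 after 10 code points.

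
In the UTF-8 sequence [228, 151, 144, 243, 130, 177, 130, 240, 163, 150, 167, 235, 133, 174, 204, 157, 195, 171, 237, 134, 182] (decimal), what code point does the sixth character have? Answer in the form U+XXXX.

U+00EB

Offset 0: leading byte 0xE4 = 11100100 → 3-byte char #1 = E4 97 90.
Offset 3: leading byte 0xF3 = 11110011 → 4-byte char #2 = F3 82 B1 82.
Offset 7: leading byte 0xF0 = 11110000 → 4-byte char #3 = F0 A3 96 A7.
Offset 11: leading byte 0xEB = 11101011 → 3-byte char #4 = EB 85 AE.
Offset 14: leading byte 0xCC = 11001100 → 2-byte char #5 = CC 9D.
Offset 16: leading byte 0xC3 = 11000011 → 2-byte char #6 = C3 AB.
Leading byte 0xC3 = 11000011 matches 110xxxxx → 2-byte sequence.
Byte 1: 0xC3 = 11000011, payload 00011 (5 bits).
Byte 2: 0xAB = 10101011 (10xxxxxx ✓), payload 101011.
Concatenate: 00011101011 = 0xEB (11 bits → U+00EB).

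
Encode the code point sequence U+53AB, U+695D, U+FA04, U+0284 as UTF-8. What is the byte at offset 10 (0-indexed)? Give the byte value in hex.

U+53AB → 3-byte form E5 8E AB at offsets 0–2.
U+695D → 3-byte form E6 A5 9D at offsets 3–5.
U+FA04 → 3-byte form EF A8 84 at offsets 6–8.
U+0284 → 2-byte form CA 84 at offsets 9–10.
Offset 10 falls in char 4's range; it's byte 2 of CA 84 = 0x84.

0x84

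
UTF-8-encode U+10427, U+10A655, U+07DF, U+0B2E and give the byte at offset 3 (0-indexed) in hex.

U+10427 → 4-byte form F0 90 90 A7 at offsets 0–3.
Offset 3 falls in char 1's range; it's byte 4 of F0 90 90 A7 = 0xA7.

0xA7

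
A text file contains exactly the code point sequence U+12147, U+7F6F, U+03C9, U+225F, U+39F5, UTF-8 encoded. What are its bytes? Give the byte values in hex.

U+12147: 4-byte form → F0 92 85 87.
U+7F6F: 3-byte form → E7 BD AF.
U+03C9: 2-byte form → CF 89.
U+225F: 3-byte form → E2 89 9F.
U+39F5: 3-byte form → E3 A7 B5.
Concatenated (15 bytes): F0 92 85 87 E7 BD AF CF 89 E2 89 9F E3 A7 B5.

F0 92 85 87 E7 BD AF CF 89 E2 89 9F E3 A7 B5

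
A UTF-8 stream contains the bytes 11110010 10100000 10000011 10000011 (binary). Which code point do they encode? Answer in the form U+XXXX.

U+A00C3

Leading byte 0xF2 = 11110010 matches 11110xxx → 4-byte sequence.
Byte 1: 0xF2 = 11110010, payload 010 (3 bits).
Byte 2: 0xA0 = 10100000 (10xxxxxx ✓), payload 100000.
Byte 3: 0x83 = 10000011 (10xxxxxx ✓), payload 000011.
Byte 4: 0x83 = 10000011 (10xxxxxx ✓), payload 000011.
Concatenate: 010100000000011000011 = 0xA00C3 (21 bits → U+A00C3).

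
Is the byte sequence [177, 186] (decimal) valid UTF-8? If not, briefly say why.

Byte 0xB1 = 10110001 has the form 10xxxxxx — a continuation byte — but there is no preceding leading byte.

invalid (continuation byte with no leading byte)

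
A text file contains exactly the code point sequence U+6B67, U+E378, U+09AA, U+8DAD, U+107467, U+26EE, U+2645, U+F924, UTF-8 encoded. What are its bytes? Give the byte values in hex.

U+6B67: 3-byte form → E6 AD A7.
U+E378: 3-byte form → EE 8D B8.
U+09AA: 3-byte form → E0 A6 AA.
U+8DAD: 3-byte form → E8 B6 AD.
U+107467: 4-byte form → F4 87 91 A7.
U+26EE: 3-byte form → E2 9B AE.
U+2645: 3-byte form → E2 99 85.
U+F924: 3-byte form → EF A4 A4.
Concatenated (25 bytes): E6 AD A7 EE 8D B8 E0 A6 AA E8 B6 AD F4 87 91 A7 E2 9B AE E2 99 85 EF A4 A4.

E6 AD A7 EE 8D B8 E0 A6 AA E8 B6 AD F4 87 91 A7 E2 9B AE E2 99 85 EF A4 A4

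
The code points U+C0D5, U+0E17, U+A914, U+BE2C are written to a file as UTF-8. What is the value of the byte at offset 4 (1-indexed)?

1-indexed offset 4 is 0-indexed offset 3.
U+C0D5 → 3-byte form EC 83 95 at offsets 0–2.
U+0E17 → 3-byte form E0 B8 97 at offsets 3–5.
Offset 3 falls in char 2's range; it's byte 1 of E0 B8 97 = 0xE0.

0xE0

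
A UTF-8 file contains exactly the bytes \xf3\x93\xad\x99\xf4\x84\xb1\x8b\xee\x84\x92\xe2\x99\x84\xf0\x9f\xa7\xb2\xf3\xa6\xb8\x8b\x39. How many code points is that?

Byte at offset 0: 0xF3 = 11110011 → 4-byte char (#1). Advance 4.
Byte at offset 4: 0xF4 = 11110100 → 4-byte char (#2). Advance 4.
Byte at offset 8: 0xEE = 11101110 → 3-byte char (#3). Advance 3.
Byte at offset 11: 0xE2 = 11100010 → 3-byte char (#4). Advance 3.
Byte at offset 14: 0xF0 = 11110000 → 4-byte char (#5). Advance 4.
Byte at offset 18: 0xF3 = 11110011 → 4-byte char (#6). Advance 4.
Byte at offset 22: 0x39 = 00111001 → 1-byte char (#7). Advance 1.
Reached end at offset 23 after 7 code points.

7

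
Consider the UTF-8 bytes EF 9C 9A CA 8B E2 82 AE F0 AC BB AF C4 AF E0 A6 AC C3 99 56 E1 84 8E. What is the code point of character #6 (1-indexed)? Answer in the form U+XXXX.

U+09AC

Offset 0: leading byte 0xEF = 11101111 → 3-byte char #1 = EF 9C 9A.
Offset 3: leading byte 0xCA = 11001010 → 2-byte char #2 = CA 8B.
Offset 5: leading byte 0xE2 = 11100010 → 3-byte char #3 = E2 82 AE.
Offset 8: leading byte 0xF0 = 11110000 → 4-byte char #4 = F0 AC BB AF.
Offset 12: leading byte 0xC4 = 11000100 → 2-byte char #5 = C4 AF.
Offset 14: leading byte 0xE0 = 11100000 → 3-byte char #6 = E0 A6 AC.
Leading byte 0xE0 = 11100000 matches 1110xxxx → 3-byte sequence.
Byte 1: 0xE0 = 11100000, payload 0000 (4 bits).
Byte 2: 0xA6 = 10100110 (10xxxxxx ✓), payload 100110.
Byte 3: 0xAC = 10101100 (10xxxxxx ✓), payload 101100.
Concatenate: 0000100110101100 = 0x9AC (16 bits → U+09AC).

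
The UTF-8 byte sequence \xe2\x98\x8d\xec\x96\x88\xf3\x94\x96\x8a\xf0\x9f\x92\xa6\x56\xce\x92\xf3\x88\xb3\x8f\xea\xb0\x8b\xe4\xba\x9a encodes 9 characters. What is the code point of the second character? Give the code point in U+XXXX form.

U+C588

Offset 0: leading byte 0xE2 = 11100010 → 3-byte char #1 = E2 98 8D.
Offset 3: leading byte 0xEC = 11101100 → 3-byte char #2 = EC 96 88.
Leading byte 0xEC = 11101100 matches 1110xxxx → 3-byte sequence.
Byte 1: 0xEC = 11101100, payload 1100 (4 bits).
Byte 2: 0x96 = 10010110 (10xxxxxx ✓), payload 010110.
Byte 3: 0x88 = 10001000 (10xxxxxx ✓), payload 001000.
Concatenate: 1100010110001000 = 0xC588 (16 bits → U+C588).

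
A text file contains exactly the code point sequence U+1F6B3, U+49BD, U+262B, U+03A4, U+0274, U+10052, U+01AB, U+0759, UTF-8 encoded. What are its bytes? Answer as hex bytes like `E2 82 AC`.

U+1F6B3: 4-byte form → F0 9F 9A B3.
U+49BD: 3-byte form → E4 A6 BD.
U+262B: 3-byte form → E2 98 AB.
U+03A4: 2-byte form → CE A4.
U+0274: 2-byte form → C9 B4.
U+10052: 4-byte form → F0 90 81 92.
U+01AB: 2-byte form → C6 AB.
U+0759: 2-byte form → DD 99.
Concatenated (22 bytes): F0 9F 9A B3 E4 A6 BD E2 98 AB CE A4 C9 B4 F0 90 81 92 C6 AB DD 99.

F0 9F 9A B3 E4 A6 BD E2 98 AB CE A4 C9 B4 F0 90 81 92 C6 AB DD 99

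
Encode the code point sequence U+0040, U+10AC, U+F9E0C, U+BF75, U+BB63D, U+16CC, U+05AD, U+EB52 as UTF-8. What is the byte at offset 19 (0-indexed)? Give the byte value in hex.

U+0040 → 1-byte form 40 at offsets 0–0.
U+10AC → 3-byte form E1 82 AC at offsets 1–3.
U+F9E0C → 4-byte form F3 B9 B8 8C at offsets 4–7.
U+BF75 → 3-byte form EB BD B5 at offsets 8–10.
U+BB63D → 4-byte form F2 BB 98 BD at offsets 11–14.
U+16CC → 3-byte form E1 9B 8C at offsets 15–17.
U+05AD → 2-byte form D6 AD at offsets 18–19.
Offset 19 falls in char 7's range; it's byte 2 of D6 AD = 0xAD.

0xAD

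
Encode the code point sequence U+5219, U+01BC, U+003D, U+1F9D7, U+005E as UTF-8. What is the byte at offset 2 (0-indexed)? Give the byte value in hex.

0x99

U+5219 → 3-byte form E5 88 99 at offsets 0–2.
Offset 2 falls in char 1's range; it's byte 3 of E5 88 99 = 0x99.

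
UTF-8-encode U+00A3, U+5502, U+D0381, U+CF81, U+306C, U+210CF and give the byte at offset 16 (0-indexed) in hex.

0xA1

U+00A3 → 2-byte form C2 A3 at offsets 0–1.
U+5502 → 3-byte form E5 94 82 at offsets 2–4.
U+D0381 → 4-byte form F3 90 8E 81 at offsets 5–8.
U+CF81 → 3-byte form EC BE 81 at offsets 9–11.
U+306C → 3-byte form E3 81 AC at offsets 12–14.
U+210CF → 4-byte form F0 A1 83 8F at offsets 15–18.
Offset 16 falls in char 6's range; it's byte 2 of F0 A1 83 8F = 0xA1.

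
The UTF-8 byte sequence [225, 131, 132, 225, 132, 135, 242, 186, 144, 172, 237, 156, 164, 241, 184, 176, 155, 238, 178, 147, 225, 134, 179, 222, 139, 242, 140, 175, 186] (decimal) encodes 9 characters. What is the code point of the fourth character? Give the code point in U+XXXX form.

U+D724

Offset 0: leading byte 0xE1 = 11100001 → 3-byte char #1 = E1 83 84.
Offset 3: leading byte 0xE1 = 11100001 → 3-byte char #2 = E1 84 87.
Offset 6: leading byte 0xF2 = 11110010 → 4-byte char #3 = F2 BA 90 AC.
Offset 10: leading byte 0xED = 11101101 → 3-byte char #4 = ED 9C A4.
Leading byte 0xED = 11101101 matches 1110xxxx → 3-byte sequence.
Byte 1: 0xED = 11101101, payload 1101 (4 bits).
Byte 2: 0x9C = 10011100 (10xxxxxx ✓), payload 011100.
Byte 3: 0xA4 = 10100100 (10xxxxxx ✓), payload 100100.
Concatenate: 1101011100100100 = 0xD724 (16 bits → U+D724).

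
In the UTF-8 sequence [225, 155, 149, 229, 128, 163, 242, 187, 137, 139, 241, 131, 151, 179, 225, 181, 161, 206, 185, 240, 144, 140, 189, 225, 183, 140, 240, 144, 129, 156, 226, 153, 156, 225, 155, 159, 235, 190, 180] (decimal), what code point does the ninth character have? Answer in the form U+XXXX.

U+1005C

Offset 0: leading byte 0xE1 = 11100001 → 3-byte char #1 = E1 9B 95.
Offset 3: leading byte 0xE5 = 11100101 → 3-byte char #2 = E5 80 A3.
Offset 6: leading byte 0xF2 = 11110010 → 4-byte char #3 = F2 BB 89 8B.
Offset 10: leading byte 0xF1 = 11110001 → 4-byte char #4 = F1 83 97 B3.
Offset 14: leading byte 0xE1 = 11100001 → 3-byte char #5 = E1 B5 A1.
Offset 17: leading byte 0xCE = 11001110 → 2-byte char #6 = CE B9.
Offset 19: leading byte 0xF0 = 11110000 → 4-byte char #7 = F0 90 8C BD.
Offset 23: leading byte 0xE1 = 11100001 → 3-byte char #8 = E1 B7 8C.
Offset 26: leading byte 0xF0 = 11110000 → 4-byte char #9 = F0 90 81 9C.
Leading byte 0xF0 = 11110000 matches 11110xxx → 4-byte sequence.
Byte 1: 0xF0 = 11110000, payload 000 (3 bits).
Byte 2: 0x90 = 10010000 (10xxxxxx ✓), payload 010000.
Byte 3: 0x81 = 10000001 (10xxxxxx ✓), payload 000001.
Byte 4: 0x9C = 10011100 (10xxxxxx ✓), payload 011100.
Concatenate: 000010000000001011100 = 0x1005C (21 bits → U+1005C).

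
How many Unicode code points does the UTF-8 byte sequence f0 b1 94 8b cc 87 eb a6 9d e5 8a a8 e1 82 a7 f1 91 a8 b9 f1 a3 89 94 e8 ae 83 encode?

Byte at offset 0: 0xF0 = 11110000 → 4-byte char (#1). Advance 4.
Byte at offset 4: 0xCC = 11001100 → 2-byte char (#2). Advance 2.
Byte at offset 6: 0xEB = 11101011 → 3-byte char (#3). Advance 3.
Byte at offset 9: 0xE5 = 11100101 → 3-byte char (#4). Advance 3.
Byte at offset 12: 0xE1 = 11100001 → 3-byte char (#5). Advance 3.
Byte at offset 15: 0xF1 = 11110001 → 4-byte char (#6). Advance 4.
Byte at offset 19: 0xF1 = 11110001 → 4-byte char (#7). Advance 4.
Byte at offset 23: 0xE8 = 11101000 → 3-byte char (#8). Advance 3.
Reached end at offset 26 after 8 code points.

8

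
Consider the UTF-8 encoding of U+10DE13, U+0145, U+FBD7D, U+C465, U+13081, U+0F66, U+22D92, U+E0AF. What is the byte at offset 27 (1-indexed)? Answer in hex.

1-indexed offset 27 is 0-indexed offset 26.
U+10DE13 → 4-byte form F4 8D B8 93 at offsets 0–3.
U+0145 → 2-byte form C5 85 at offsets 4–5.
U+FBD7D → 4-byte form F3 BB B5 BD at offsets 6–9.
U+C465 → 3-byte form EC 91 A5 at offsets 10–12.
U+13081 → 4-byte form F0 93 82 81 at offsets 13–16.
U+0F66 → 3-byte form E0 BD A6 at offsets 17–19.
U+22D92 → 4-byte form F0 A2 B6 92 at offsets 20–23.
U+E0AF → 3-byte form EE 82 AF at offsets 24–26.
Offset 26 falls in char 8's range; it's byte 3 of EE 82 AF = 0xAF.

0xAF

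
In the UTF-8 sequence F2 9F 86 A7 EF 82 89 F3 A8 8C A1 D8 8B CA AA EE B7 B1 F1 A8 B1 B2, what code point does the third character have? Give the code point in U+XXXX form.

U+E8321

Offset 0: leading byte 0xF2 = 11110010 → 4-byte char #1 = F2 9F 86 A7.
Offset 4: leading byte 0xEF = 11101111 → 3-byte char #2 = EF 82 89.
Offset 7: leading byte 0xF3 = 11110011 → 4-byte char #3 = F3 A8 8C A1.
Leading byte 0xF3 = 11110011 matches 11110xxx → 4-byte sequence.
Byte 1: 0xF3 = 11110011, payload 011 (3 bits).
Byte 2: 0xA8 = 10101000 (10xxxxxx ✓), payload 101000.
Byte 3: 0x8C = 10001100 (10xxxxxx ✓), payload 001100.
Byte 4: 0xA1 = 10100001 (10xxxxxx ✓), payload 100001.
Concatenate: 011101000001100100001 = 0xE8321 (21 bits → U+E8321).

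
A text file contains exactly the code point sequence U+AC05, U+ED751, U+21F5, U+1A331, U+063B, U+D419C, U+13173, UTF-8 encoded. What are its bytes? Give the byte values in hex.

U+AC05: 3-byte form → EA B0 85.
U+ED751: 4-byte form → F3 AD 9D 91.
U+21F5: 3-byte form → E2 87 B5.
U+1A331: 4-byte form → F0 9A 8C B1.
U+063B: 2-byte form → D8 BB.
U+D419C: 4-byte form → F3 94 86 9C.
U+13173: 4-byte form → F0 93 85 B3.
Concatenated (24 bytes): EA B0 85 F3 AD 9D 91 E2 87 B5 F0 9A 8C B1 D8 BB F3 94 86 9C F0 93 85 B3.

EA B0 85 F3 AD 9D 91 E2 87 B5 F0 9A 8C B1 D8 BB F3 94 86 9C F0 93 85 B3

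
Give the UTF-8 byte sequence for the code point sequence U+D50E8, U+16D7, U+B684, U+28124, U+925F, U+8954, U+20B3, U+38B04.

F3 95 83 A8 E1 9B 97 EB 9A 84 F0 A8 84 A4 E9 89 9F E8 A5 94 E2 82 B3 F0 B8 AC 84

U+D50E8: 4-byte form → F3 95 83 A8.
U+16D7: 3-byte form → E1 9B 97.
U+B684: 3-byte form → EB 9A 84.
U+28124: 4-byte form → F0 A8 84 A4.
U+925F: 3-byte form → E9 89 9F.
U+8954: 3-byte form → E8 A5 94.
U+20B3: 3-byte form → E2 82 B3.
U+38B04: 4-byte form → F0 B8 AC 84.
Concatenated (27 bytes): F3 95 83 A8 E1 9B 97 EB 9A 84 F0 A8 84 A4 E9 89 9F E8 A5 94 E2 82 B3 F0 B8 AC 84.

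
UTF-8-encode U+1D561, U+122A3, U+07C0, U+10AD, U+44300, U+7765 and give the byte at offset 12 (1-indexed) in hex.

1-indexed offset 12 is 0-indexed offset 11.
U+1D561 → 4-byte form F0 9D 95 A1 at offsets 0–3.
U+122A3 → 4-byte form F0 92 8A A3 at offsets 4–7.
U+07C0 → 2-byte form DF 80 at offsets 8–9.
U+10AD → 3-byte form E1 82 AD at offsets 10–12.
Offset 11 falls in char 4's range; it's byte 2 of E1 82 AD = 0x82.

0x82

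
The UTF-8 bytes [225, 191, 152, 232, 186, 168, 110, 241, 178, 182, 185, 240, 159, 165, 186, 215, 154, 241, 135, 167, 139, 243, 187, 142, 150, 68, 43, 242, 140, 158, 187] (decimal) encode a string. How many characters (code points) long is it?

Byte at offset 0: 0xE1 = 11100001 → 3-byte char (#1). Advance 3.
Byte at offset 3: 0xE8 = 11101000 → 3-byte char (#2). Advance 3.
Byte at offset 6: 0x6E = 01101110 → 1-byte char (#3). Advance 1.
Byte at offset 7: 0xF1 = 11110001 → 4-byte char (#4). Advance 4.
Byte at offset 11: 0xF0 = 11110000 → 4-byte char (#5). Advance 4.
Byte at offset 15: 0xD7 = 11010111 → 2-byte char (#6). Advance 2.
Byte at offset 17: 0xF1 = 11110001 → 4-byte char (#7). Advance 4.
Byte at offset 21: 0xF3 = 11110011 → 4-byte char (#8). Advance 4.
Byte at offset 25: 0x44 = 01000100 → 1-byte char (#9). Advance 1.
Byte at offset 26: 0x2B = 00101011 → 1-byte char (#10). Advance 1.
Byte at offset 27: 0xF2 = 11110010 → 4-byte char (#11). Advance 4.
Reached end at offset 31 after 11 code points.

11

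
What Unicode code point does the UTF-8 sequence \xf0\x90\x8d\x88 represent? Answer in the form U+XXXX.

Leading byte 0xF0 = 11110000 matches 11110xxx → 4-byte sequence.
Byte 1: 0xF0 = 11110000, payload 000 (3 bits).
Byte 2: 0x90 = 10010000 (10xxxxxx ✓), payload 010000.
Byte 3: 0x8D = 10001101 (10xxxxxx ✓), payload 001101.
Byte 4: 0x88 = 10001000 (10xxxxxx ✓), payload 001000.
Concatenate: 000010000001101001000 = 0x10348 (21 bits → U+10348).

U+10348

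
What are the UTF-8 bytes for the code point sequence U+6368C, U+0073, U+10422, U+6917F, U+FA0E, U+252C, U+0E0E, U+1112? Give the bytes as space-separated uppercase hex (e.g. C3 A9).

U+6368C: 4-byte form → F1 A3 9A 8C.
U+0073: 1-byte form → 73.
U+10422: 4-byte form → F0 90 90 A2.
U+6917F: 4-byte form → F1 A9 85 BF.
U+FA0E: 3-byte form → EF A8 8E.
U+252C: 3-byte form → E2 94 AC.
U+0E0E: 3-byte form → E0 B8 8E.
U+1112: 3-byte form → E1 84 92.
Concatenated (25 bytes): F1 A3 9A 8C 73 F0 90 90 A2 F1 A9 85 BF EF A8 8E E2 94 AC E0 B8 8E E1 84 92.

F1 A3 9A 8C 73 F0 90 90 A2 F1 A9 85 BF EF A8 8E E2 94 AC E0 B8 8E E1 84 92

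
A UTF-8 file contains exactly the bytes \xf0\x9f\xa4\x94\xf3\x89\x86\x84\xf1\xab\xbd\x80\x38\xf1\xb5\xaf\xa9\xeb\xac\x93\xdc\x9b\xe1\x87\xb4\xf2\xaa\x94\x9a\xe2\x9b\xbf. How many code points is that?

Byte at offset 0: 0xF0 = 11110000 → 4-byte char (#1). Advance 4.
Byte at offset 4: 0xF3 = 11110011 → 4-byte char (#2). Advance 4.
Byte at offset 8: 0xF1 = 11110001 → 4-byte char (#3). Advance 4.
Byte at offset 12: 0x38 = 00111000 → 1-byte char (#4). Advance 1.
Byte at offset 13: 0xF1 = 11110001 → 4-byte char (#5). Advance 4.
Byte at offset 17: 0xEB = 11101011 → 3-byte char (#6). Advance 3.
Byte at offset 20: 0xDC = 11011100 → 2-byte char (#7). Advance 2.
Byte at offset 22: 0xE1 = 11100001 → 3-byte char (#8). Advance 3.
Byte at offset 25: 0xF2 = 11110010 → 4-byte char (#9). Advance 4.
Byte at offset 29: 0xE2 = 11100010 → 3-byte char (#10). Advance 3.
Reached end at offset 32 after 10 code points.

10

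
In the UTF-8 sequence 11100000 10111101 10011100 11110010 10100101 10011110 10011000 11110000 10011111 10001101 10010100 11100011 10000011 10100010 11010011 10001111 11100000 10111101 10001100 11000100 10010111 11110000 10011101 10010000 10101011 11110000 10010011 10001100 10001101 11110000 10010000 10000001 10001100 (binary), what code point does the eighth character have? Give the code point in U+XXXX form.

U+1D42B

Offset 0: leading byte 0xE0 = 11100000 → 3-byte char #1 = E0 BD 9C.
Offset 3: leading byte 0xF2 = 11110010 → 4-byte char #2 = F2 A5 9E 98.
Offset 7: leading byte 0xF0 = 11110000 → 4-byte char #3 = F0 9F 8D 94.
Offset 11: leading byte 0xE3 = 11100011 → 3-byte char #4 = E3 83 A2.
Offset 14: leading byte 0xD3 = 11010011 → 2-byte char #5 = D3 8F.
Offset 16: leading byte 0xE0 = 11100000 → 3-byte char #6 = E0 BD 8C.
Offset 19: leading byte 0xC4 = 11000100 → 2-byte char #7 = C4 97.
Offset 21: leading byte 0xF0 = 11110000 → 4-byte char #8 = F0 9D 90 AB.
Leading byte 0xF0 = 11110000 matches 11110xxx → 4-byte sequence.
Byte 1: 0xF0 = 11110000, payload 000 (3 bits).
Byte 2: 0x9D = 10011101 (10xxxxxx ✓), payload 011101.
Byte 3: 0x90 = 10010000 (10xxxxxx ✓), payload 010000.
Byte 4: 0xAB = 10101011 (10xxxxxx ✓), payload 101011.
Concatenate: 000011101010000101011 = 0x1D42B (21 bits → U+1D42B).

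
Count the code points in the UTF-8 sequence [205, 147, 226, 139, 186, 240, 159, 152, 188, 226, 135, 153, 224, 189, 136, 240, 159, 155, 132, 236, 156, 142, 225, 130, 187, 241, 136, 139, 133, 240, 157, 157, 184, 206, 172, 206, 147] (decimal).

Byte at offset 0: 0xCD = 11001101 → 2-byte char (#1). Advance 2.
Byte at offset 2: 0xE2 = 11100010 → 3-byte char (#2). Advance 3.
Byte at offset 5: 0xF0 = 11110000 → 4-byte char (#3). Advance 4.
Byte at offset 9: 0xE2 = 11100010 → 3-byte char (#4). Advance 3.
Byte at offset 12: 0xE0 = 11100000 → 3-byte char (#5). Advance 3.
Byte at offset 15: 0xF0 = 11110000 → 4-byte char (#6). Advance 4.
Byte at offset 19: 0xEC = 11101100 → 3-byte char (#7). Advance 3.
Byte at offset 22: 0xE1 = 11100001 → 3-byte char (#8). Advance 3.
Byte at offset 25: 0xF1 = 11110001 → 4-byte char (#9). Advance 4.
Byte at offset 29: 0xF0 = 11110000 → 4-byte char (#10). Advance 4.
Byte at offset 33: 0xCE = 11001110 → 2-byte char (#11). Advance 2.
Byte at offset 35: 0xCE = 11001110 → 2-byte char (#12). Advance 2.
Reached end at offset 37 after 12 code points.

12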